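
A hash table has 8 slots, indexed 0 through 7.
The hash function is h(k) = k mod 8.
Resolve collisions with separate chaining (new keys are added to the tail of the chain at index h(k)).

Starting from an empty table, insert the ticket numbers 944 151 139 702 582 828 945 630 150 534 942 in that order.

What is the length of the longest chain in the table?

Insert 944: h=0, bucket 0 empty -> new chain.
Insert 151: h=7, bucket 7 empty -> new chain.
Insert 139: h=3, bucket 3 empty -> new chain.
Insert 702: h=6, bucket 6 empty -> new chain.
Insert 582: h=6, bucket 6 nonempty -> append to chain.
Insert 828: h=4, bucket 4 empty -> new chain.
Insert 945: h=1, bucket 1 empty -> new chain.
Insert 630: h=6, bucket 6 nonempty -> append to chain.
Insert 150: h=6, bucket 6 nonempty -> append to chain.
Insert 534: h=6, bucket 6 nonempty -> append to chain.
Insert 942: h=6, bucket 6 nonempty -> append to chain.
Final buckets:
0: 944
1: 945
2: _
3: 139
4: 828
5: _
6: 702 -> 582 -> 630 -> 150 -> 534 -> 942
7: 151

6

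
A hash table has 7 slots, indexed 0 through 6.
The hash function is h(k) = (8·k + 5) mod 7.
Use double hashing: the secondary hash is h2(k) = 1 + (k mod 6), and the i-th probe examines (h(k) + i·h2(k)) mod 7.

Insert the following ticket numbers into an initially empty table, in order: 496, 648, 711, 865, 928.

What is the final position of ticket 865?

496: h=4 -> slot 4
648: h=2 -> slot 2
711: h=2, h2=4, probe 2,6 -> slot 6
865: h=2, h2=2, probe 2,4,6,1 -> slot 1
928: h=2, h2=5, probe 2,0 -> slot 0
Table: [928, 865, 648, ∅, 496, ∅, 711]

1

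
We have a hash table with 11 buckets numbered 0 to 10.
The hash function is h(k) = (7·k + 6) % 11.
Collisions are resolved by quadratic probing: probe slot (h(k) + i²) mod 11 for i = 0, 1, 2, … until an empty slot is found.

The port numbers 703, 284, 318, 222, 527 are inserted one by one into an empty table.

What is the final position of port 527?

703: h=10 → slot 10
284: h=3 → slot 3
318: h=10, probe 10,0 → slot 0
222: h=9 → slot 9
527: h=10, probe 10,0,3,8 → slot 8
Table: [318, —, —, 284, —, —, —, —, 527, 222, 703]

8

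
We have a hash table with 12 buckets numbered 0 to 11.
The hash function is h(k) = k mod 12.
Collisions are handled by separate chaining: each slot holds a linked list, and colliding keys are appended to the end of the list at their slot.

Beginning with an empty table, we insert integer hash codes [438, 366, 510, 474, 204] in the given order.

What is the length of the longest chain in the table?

Insert 438: h=6, bucket 6 empty -> new chain.
Insert 366: h=6, bucket 6 nonempty -> append to chain.
Insert 510: h=6, bucket 6 nonempty -> append to chain.
Insert 474: h=6, bucket 6 nonempty -> append to chain.
Insert 204: h=0, bucket 0 empty -> new chain.
Final buckets:
0: 204
1: .
2: .
3: .
4: .
5: .
6: 438 -> 366 -> 510 -> 474
7: .
8: .
9: .
10: .
11: .

4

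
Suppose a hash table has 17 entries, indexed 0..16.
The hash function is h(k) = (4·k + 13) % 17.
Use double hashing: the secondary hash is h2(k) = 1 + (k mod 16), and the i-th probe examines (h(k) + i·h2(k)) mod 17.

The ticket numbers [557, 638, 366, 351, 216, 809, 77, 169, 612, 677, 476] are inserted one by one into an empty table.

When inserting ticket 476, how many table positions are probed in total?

3

Insert 557: h=14, slot 14 empty → index 14.
Insert 638: h=15, slot 15 empty → index 15.
Insert 366: h=15, h2=15, slot 15 occupied → index 13.
Insert 351: h=6, slot 6 empty → index 6.
Insert 216: h=10, slot 10 empty → index 10.
Insert 809: h=2, slot 2 empty → index 2.
Insert 77: h=15, h2=14, slot 15 occupied → index 12.
Insert 169: h=9, slot 9 empty → index 9.
Insert 612: h=13, h2=5, slot 13 occupied → index 1.
Insert 677: h=1, h2=6, slot 1 occupied → index 7.
Insert 476: h=13, h2=13, slots 13,9 occupied → index 5.
Table: [—, 612, 809, —, —, 476, 351, 677, —, 169, 216, —, 77, 366, 557, 638, —]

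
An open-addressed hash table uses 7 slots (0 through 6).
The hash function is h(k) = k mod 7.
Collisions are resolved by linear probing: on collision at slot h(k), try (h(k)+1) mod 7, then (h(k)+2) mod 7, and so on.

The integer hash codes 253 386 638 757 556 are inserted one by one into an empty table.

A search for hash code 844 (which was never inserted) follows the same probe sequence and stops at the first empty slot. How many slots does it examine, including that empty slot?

3

253 hashes to 1; slot 1 is free => place at 1.
386 hashes to 1; 1 taken => place at 2.
638 hashes to 1; 1,2 taken => place at 3.
757 hashes to 1; 1,2,3 taken => place at 4.
556 hashes to 3; 3,4 taken => place at 5.
Table: [-, 253, 386, 638, 757, 556, -]
Lookup 844: h=4, probe 4,5,6 → slot 6 empty, not found.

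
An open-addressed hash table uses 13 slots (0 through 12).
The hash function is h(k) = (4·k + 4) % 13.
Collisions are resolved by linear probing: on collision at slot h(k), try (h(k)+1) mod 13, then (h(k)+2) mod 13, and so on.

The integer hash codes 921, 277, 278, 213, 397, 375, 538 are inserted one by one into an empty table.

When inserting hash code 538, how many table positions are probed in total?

Insert 921: h=9, slot 9 empty -> index 9.
Insert 277: h=7, slot 7 empty -> index 7.
Insert 278: h=11, slot 11 empty -> index 11.
Insert 213: h=11, slot 11 occupied -> index 12.
Insert 397: h=6, slot 6 empty -> index 6.
Insert 375: h=9, slot 9 occupied -> index 10.
Insert 538: h=11, slots 11,12 occupied -> index 0.
Table: [538, _, _, _, _, _, 397, 277, _, 921, 375, 278, 213]

3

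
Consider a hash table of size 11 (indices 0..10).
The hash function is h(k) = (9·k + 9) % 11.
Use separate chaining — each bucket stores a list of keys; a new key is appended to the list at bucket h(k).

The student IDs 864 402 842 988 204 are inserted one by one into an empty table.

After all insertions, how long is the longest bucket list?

4

Insert 864: h=8, bucket 8 empty -> new chain.
Insert 402: h=8, bucket 8 nonempty -> append to chain.
Insert 842: h=8, bucket 8 nonempty -> append to chain.
Insert 988: h=2, bucket 2 empty -> new chain.
Insert 204: h=8, bucket 8 nonempty -> append to chain.
Final buckets:
0: ∅
1: ∅
2: 988
3: ∅
4: ∅
5: ∅
6: ∅
7: ∅
8: 864 -> 402 -> 842 -> 204
9: ∅
10: ∅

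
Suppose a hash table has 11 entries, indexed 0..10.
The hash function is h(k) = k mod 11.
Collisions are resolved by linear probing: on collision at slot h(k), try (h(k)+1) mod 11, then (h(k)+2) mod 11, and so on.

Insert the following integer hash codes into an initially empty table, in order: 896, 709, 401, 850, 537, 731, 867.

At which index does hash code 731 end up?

8

896: h=5 → slot 5
709: h=5, probe 5,6 → slot 6
401: h=5, probe 5,6,7 → slot 7
850: h=3 → slot 3
537: h=9 → slot 9
731: h=5, probe 5,6,7,8 → slot 8
867: h=9, probe 9,10 → slot 10
Table: [—, —, —, 850, —, 896, 709, 401, 731, 537, 867]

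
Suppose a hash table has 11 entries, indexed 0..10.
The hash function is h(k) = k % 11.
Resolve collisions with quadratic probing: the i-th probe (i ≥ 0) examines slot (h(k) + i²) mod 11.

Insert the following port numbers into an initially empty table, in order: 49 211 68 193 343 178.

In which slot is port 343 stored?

49: h=5 => slot 5
211: h=2 => slot 2
68: h=2, probe 2,3 => slot 3
193: h=6 => slot 6
343: h=2, probe 2,3,6,0 => slot 0
178: h=2, probe 2,3,6,0,7 => slot 7
Table: [343, —, 211, 68, —, 49, 193, 178, —, —, —]

0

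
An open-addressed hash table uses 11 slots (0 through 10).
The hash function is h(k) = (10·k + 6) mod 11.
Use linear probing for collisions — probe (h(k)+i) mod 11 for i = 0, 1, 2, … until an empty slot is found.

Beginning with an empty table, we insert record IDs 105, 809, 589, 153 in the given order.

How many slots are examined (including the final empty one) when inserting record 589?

105 hashes to 0; slot 0 is free → place at 0.
809 hashes to 0; 0 taken → place at 1.
589 hashes to 0; 0,1 taken → place at 2.
153 hashes to 7; slot 7 is free → place at 7.
Table: [105, 809, 589, ., ., ., ., 153, ., ., .]

3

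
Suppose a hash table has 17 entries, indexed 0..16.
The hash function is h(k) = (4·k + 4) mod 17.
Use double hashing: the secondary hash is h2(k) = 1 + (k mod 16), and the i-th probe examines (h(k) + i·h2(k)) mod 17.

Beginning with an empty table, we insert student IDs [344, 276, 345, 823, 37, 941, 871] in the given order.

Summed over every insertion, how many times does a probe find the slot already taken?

344: h=3 => slot 3
276: h=3, h2=5, probe 3,8 => slot 8
345: h=7 => slot 7
823: h=15 => slot 15
37: h=16 => slot 16
941: h=11 => slot 11
871: h=3, h2=8, probe 3,11,2 => slot 2
Table: [., ., 871, 344, ., ., ., 345, 276, ., ., 941, ., ., ., 823, 37]

3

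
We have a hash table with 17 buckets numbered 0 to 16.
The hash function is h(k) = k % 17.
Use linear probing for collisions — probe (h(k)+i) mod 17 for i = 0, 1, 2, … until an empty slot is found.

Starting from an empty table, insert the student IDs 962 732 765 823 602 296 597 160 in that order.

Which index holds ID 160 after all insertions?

11

Insert 962: h=10, slot 10 empty → index 10.
Insert 732: h=1, slot 1 empty → index 1.
Insert 765: h=0, slot 0 empty → index 0.
Insert 823: h=7, slot 7 empty → index 7.
Insert 602: h=7, slot 7 occupied → index 8.
Insert 296: h=7, slots 7,8 occupied → index 9.
Insert 597: h=2, slot 2 empty → index 2.
Insert 160: h=7, slots 7,8,9,10 occupied → index 11.
Table: [765, 732, 597, ., ., ., ., 823, 602, 296, 962, 160, ., ., ., ., .]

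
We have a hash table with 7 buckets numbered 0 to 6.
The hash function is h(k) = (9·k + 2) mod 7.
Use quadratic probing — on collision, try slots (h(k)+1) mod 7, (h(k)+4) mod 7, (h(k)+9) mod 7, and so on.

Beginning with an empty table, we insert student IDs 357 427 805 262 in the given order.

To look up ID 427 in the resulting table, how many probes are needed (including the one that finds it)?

357 hashes to 2; slot 2 is free -> place at 2.
427 hashes to 2; 2 taken -> place at 3.
805 hashes to 2; 2,3 taken -> place at 6.
262 hashes to 1; slot 1 is free -> place at 1.
Table: [., 262, 357, 427, ., ., 805]
Lookup 427: h=2, probe 2,3 → found at 3.

2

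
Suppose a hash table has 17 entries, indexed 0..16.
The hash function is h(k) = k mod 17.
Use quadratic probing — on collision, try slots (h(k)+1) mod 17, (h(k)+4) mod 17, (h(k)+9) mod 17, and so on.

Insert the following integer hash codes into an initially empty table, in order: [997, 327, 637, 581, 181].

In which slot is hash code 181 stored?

997: h=11 → slot 11
327: h=4 → slot 4
637: h=8 → slot 8
581: h=3 → slot 3
181: h=11, probe 11,12 → slot 12
Table: [-, -, -, 581, 327, -, -, -, 637, -, -, 997, 181, -, -, -, -]

12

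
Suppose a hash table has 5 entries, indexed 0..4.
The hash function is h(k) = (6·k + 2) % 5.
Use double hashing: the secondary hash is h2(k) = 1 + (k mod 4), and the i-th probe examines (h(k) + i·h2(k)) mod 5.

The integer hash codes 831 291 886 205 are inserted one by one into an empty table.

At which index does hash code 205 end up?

831 hashes to 3; slot 3 is free -> place at 3.
291 hashes to 3, h2=4; 3 taken -> place at 2.
886 hashes to 3, h2=3; 3 taken -> place at 1.
205 hashes to 2, h2=2; 2 taken -> place at 4.
Table: [-, 886, 291, 831, 205]

4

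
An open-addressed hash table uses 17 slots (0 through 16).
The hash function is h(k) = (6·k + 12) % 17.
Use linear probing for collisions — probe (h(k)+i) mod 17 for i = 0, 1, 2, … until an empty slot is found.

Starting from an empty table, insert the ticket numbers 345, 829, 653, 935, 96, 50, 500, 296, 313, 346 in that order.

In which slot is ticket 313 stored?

9

345 hashes to 8; slot 8 is free -> place at 8.
829 hashes to 5; slot 5 is free -> place at 5.
653 hashes to 3; slot 3 is free -> place at 3.
935 hashes to 12; slot 12 is free -> place at 12.
96 hashes to 10; slot 10 is free -> place at 10.
50 hashes to 6; slot 6 is free -> place at 6.
500 hashes to 3; 3 taken -> place at 4.
296 hashes to 3; 3,4,5,6 taken -> place at 7.
313 hashes to 3; 3,4,5,6,7,8 taken -> place at 9.
346 hashes to 14; slot 14 is free -> place at 14.
Table: [∅, ∅, ∅, 653, 500, 829, 50, 296, 345, 313, 96, ∅, 935, ∅, 346, ∅, ∅]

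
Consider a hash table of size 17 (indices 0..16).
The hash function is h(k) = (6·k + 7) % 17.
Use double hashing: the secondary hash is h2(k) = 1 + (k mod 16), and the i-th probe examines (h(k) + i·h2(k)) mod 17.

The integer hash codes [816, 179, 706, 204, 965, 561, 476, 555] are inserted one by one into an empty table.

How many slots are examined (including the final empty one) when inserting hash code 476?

3

816 hashes to 7; slot 7 is free -> place at 7.
179 hashes to 10; slot 10 is free -> place at 10.
706 hashes to 10, h2=3; 10 taken -> place at 13.
204 hashes to 7, h2=13; 7 taken -> place at 3.
965 hashes to 0; slot 0 is free -> place at 0.
561 hashes to 7, h2=2; 7 taken -> place at 9.
476 hashes to 7, h2=13; 7,3 taken -> place at 16.
555 hashes to 5; slot 5 is free -> place at 5.
Table: [965, —, —, 204, —, 555, —, 816, —, 561, 179, —, —, 706, —, —, 476]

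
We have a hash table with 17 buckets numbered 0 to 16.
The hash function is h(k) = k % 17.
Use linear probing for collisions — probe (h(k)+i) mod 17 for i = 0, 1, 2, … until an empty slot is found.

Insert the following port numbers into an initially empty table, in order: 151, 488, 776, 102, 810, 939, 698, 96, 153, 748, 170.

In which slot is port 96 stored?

14

Insert 151: h=15, slot 15 empty → index 15.
Insert 488: h=12, slot 12 empty → index 12.
Insert 776: h=11, slot 11 empty → index 11.
Insert 102: h=0, slot 0 empty → index 0.
Insert 810: h=11, slots 11,12 occupied → index 13.
Insert 939: h=4, slot 4 empty → index 4.
Insert 698: h=1, slot 1 empty → index 1.
Insert 96: h=11, slots 11,12,13 occupied → index 14.
Insert 153: h=0, slots 0,1 occupied → index 2.
Insert 748: h=0, slots 0,1,2 occupied → index 3.
Insert 170: h=0, slots 0,1,2,3,4 occupied → index 5.
Table: [102, 698, 153, 748, 939, 170, ∅, ∅, ∅, ∅, ∅, 776, 488, 810, 96, 151, ∅]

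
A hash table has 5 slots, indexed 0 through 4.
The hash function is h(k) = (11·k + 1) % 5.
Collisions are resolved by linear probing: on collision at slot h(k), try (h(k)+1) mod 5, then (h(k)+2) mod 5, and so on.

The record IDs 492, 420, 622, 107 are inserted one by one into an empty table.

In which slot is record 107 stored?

0

Insert 492: h=3, slot 3 empty → index 3.
Insert 420: h=1, slot 1 empty → index 1.
Insert 622: h=3, slot 3 occupied → index 4.
Insert 107: h=3, slots 3,4 occupied → index 0.
Table: [107, 420, ., 492, 622]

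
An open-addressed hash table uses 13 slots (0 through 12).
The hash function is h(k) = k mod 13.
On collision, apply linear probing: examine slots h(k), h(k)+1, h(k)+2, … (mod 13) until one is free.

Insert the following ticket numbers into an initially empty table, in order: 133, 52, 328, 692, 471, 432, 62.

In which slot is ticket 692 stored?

5

Insert 133: h=3, slot 3 empty => index 3.
Insert 52: h=0, slot 0 empty => index 0.
Insert 328: h=3, slot 3 occupied => index 4.
Insert 692: h=3, slots 3,4 occupied => index 5.
Insert 471: h=3, slots 3,4,5 occupied => index 6.
Insert 432: h=3, slots 3,4,5,6 occupied => index 7.
Insert 62: h=10, slot 10 empty => index 10.
Table: [52, -, -, 133, 328, 692, 471, 432, -, -, 62, -, -]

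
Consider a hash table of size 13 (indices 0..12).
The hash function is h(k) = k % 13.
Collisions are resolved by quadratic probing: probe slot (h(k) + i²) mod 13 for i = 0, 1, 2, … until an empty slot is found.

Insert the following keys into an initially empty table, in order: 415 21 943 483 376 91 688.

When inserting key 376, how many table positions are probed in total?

2

415 hashes to 12; slot 12 is free => place at 12.
21 hashes to 8; slot 8 is free => place at 8.
943 hashes to 7; slot 7 is free => place at 7.
483 hashes to 2; slot 2 is free => place at 2.
376 hashes to 12; 12 taken => place at 0.
91 hashes to 0; 0 taken => place at 1.
688 hashes to 12; 12,0 taken => place at 3.
Table: [376, 91, 483, 688, ∅, ∅, ∅, 943, 21, ∅, ∅, ∅, 415]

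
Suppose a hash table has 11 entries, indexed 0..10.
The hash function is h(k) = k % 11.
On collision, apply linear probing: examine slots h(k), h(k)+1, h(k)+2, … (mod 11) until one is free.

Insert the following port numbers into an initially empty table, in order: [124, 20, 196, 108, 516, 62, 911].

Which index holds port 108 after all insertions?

0

124: h=3 → slot 3
20: h=9 → slot 9
196: h=9, probe 9,10 → slot 10
108: h=9, probe 9,10,0 → slot 0
516: h=10, probe 10,0,1 → slot 1
62: h=7 → slot 7
911: h=9, probe 9,10,0,1,2 → slot 2
Table: [108, 516, 911, 124, —, —, —, 62, —, 20, 196]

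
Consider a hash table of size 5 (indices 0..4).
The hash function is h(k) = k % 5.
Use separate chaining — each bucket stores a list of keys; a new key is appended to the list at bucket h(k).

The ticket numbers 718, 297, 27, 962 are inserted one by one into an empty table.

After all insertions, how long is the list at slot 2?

3

Insert 718: h=3, bucket 3 empty -> new chain.
Insert 297: h=2, bucket 2 empty -> new chain.
Insert 27: h=2, bucket 2 nonempty -> append to chain.
Insert 962: h=2, bucket 2 nonempty -> append to chain.
Final buckets:
0: —
1: —
2: 297 -> 27 -> 962
3: 718
4: —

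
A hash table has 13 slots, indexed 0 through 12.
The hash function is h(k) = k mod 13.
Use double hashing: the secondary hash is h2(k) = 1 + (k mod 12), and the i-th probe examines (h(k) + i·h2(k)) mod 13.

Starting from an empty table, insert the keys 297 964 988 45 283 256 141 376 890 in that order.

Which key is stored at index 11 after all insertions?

297

Insert 297: h=11, slot 11 empty → index 11.
Insert 964: h=2, slot 2 empty → index 2.
Insert 988: h=0, slot 0 empty → index 0.
Insert 45: h=6, slot 6 empty → index 6.
Insert 283: h=10, slot 10 empty → index 10.
Insert 256: h=9, slot 9 empty → index 9.
Insert 141: h=11, h2=10, slot 11 occupied → index 8.
Insert 376: h=12, slot 12 empty → index 12.
Insert 890: h=6, h2=3, slots 6,9,12,2 occupied → index 5.
Table: [988, ., 964, ., ., 890, 45, ., 141, 256, 283, 297, 376]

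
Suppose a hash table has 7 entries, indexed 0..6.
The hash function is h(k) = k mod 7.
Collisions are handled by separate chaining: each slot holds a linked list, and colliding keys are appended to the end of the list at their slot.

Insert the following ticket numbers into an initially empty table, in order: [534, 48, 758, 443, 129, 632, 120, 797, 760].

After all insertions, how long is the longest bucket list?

Insert 534: h=2, bucket 2 empty → new chain.
Insert 48: h=6, bucket 6 empty → new chain.
Insert 758: h=2, bucket 2 nonempty → append to chain.
Insert 443: h=2, bucket 2 nonempty → append to chain.
Insert 129: h=3, bucket 3 empty → new chain.
Insert 632: h=2, bucket 2 nonempty → append to chain.
Insert 120: h=1, bucket 1 empty → new chain.
Insert 797: h=6, bucket 6 nonempty → append to chain.
Insert 760: h=4, bucket 4 empty → new chain.
Final buckets:
0: _
1: 120
2: 534 -> 758 -> 443 -> 632
3: 129
4: 760
5: _
6: 48 -> 797

4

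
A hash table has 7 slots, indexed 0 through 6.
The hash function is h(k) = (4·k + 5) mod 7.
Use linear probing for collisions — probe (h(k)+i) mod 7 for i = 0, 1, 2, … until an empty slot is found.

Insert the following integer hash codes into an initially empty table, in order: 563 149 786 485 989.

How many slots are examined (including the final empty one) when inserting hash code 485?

3

563 hashes to 3; slot 3 is free => place at 3.
149 hashes to 6; slot 6 is free => place at 6.
786 hashes to 6; 6 taken => place at 0.
485 hashes to 6; 6,0 taken => place at 1.
989 hashes to 6; 6,0,1 taken => place at 2.
Table: [786, 485, 989, 563, ∅, ∅, 149]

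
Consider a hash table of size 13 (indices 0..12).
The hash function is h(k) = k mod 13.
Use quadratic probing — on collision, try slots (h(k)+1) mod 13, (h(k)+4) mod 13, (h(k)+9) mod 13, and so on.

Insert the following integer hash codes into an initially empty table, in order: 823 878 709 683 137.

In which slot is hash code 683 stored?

Insert 823: h=4, slot 4 empty => index 4.
Insert 878: h=7, slot 7 empty => index 7.
Insert 709: h=7, slot 7 occupied => index 8.
Insert 683: h=7, slots 7,8 occupied => index 11.
Insert 137: h=7, slots 7,8,11 occupied => index 3.
Table: [_, _, _, 137, 823, _, _, 878, 709, _, _, 683, _]

11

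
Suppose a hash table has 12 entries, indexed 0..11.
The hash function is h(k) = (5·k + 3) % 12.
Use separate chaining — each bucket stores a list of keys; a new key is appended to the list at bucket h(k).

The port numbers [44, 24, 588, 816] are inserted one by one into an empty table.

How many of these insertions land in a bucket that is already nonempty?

2

Insert 44: h=7, bucket 7 empty → new chain.
Insert 24: h=3, bucket 3 empty → new chain.
Insert 588: h=3, bucket 3 nonempty → append to chain.
Insert 816: h=3, bucket 3 nonempty → append to chain.
Final buckets:
0: —
1: —
2: —
3: 24 -> 588 -> 816
4: —
5: —
6: —
7: 44
8: —
9: —
10: —
11: —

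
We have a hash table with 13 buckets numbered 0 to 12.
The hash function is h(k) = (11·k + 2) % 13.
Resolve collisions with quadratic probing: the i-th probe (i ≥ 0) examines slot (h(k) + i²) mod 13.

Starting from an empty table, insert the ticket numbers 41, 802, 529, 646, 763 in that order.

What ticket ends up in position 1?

41 hashes to 11; slot 11 is free -> place at 11.
802 hashes to 10; slot 10 is free -> place at 10.
529 hashes to 10; 10,11 taken -> place at 1.
646 hashes to 10; 10,11,1 taken -> place at 6.
763 hashes to 10; 10,11,1,6 taken -> place at 0.
Table: [763, 529, -, -, -, -, 646, -, -, -, 802, 41, -]

529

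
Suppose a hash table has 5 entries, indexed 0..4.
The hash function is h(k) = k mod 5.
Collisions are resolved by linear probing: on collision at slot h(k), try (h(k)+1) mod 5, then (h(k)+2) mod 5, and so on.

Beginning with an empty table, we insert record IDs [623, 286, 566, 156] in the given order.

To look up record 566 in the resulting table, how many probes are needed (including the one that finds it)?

2

623: h=3 → slot 3
286: h=1 → slot 1
566: h=1, probe 1,2 → slot 2
156: h=1, probe 1,2,3,4 → slot 4
Table: [_, 286, 566, 623, 156]
Lookup 566: h=1, probe 1,2 → found at 2.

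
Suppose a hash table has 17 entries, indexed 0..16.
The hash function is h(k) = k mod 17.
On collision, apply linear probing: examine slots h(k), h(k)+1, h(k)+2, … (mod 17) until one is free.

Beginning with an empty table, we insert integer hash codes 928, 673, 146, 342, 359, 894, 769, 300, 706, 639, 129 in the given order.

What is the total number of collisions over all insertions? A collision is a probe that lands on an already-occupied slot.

928 hashes to 10; slot 10 is free → place at 10.
673 hashes to 10; 10 taken → place at 11.
146 hashes to 10; 10,11 taken → place at 12.
342 hashes to 2; slot 2 is free → place at 2.
359 hashes to 2; 2 taken → place at 3.
894 hashes to 10; 10,11,12 taken → place at 13.
769 hashes to 4; slot 4 is free → place at 4.
300 hashes to 11; 11,12,13 taken → place at 14.
706 hashes to 9; slot 9 is free → place at 9.
639 hashes to 10; 10,11,12,13,14 taken → place at 15.
129 hashes to 10; 10,11,12,13,14,15 taken → place at 16.
Table: [—, —, 342, 359, 769, —, —, —, —, 706, 928, 673, 146, 894, 300, 639, 129]

21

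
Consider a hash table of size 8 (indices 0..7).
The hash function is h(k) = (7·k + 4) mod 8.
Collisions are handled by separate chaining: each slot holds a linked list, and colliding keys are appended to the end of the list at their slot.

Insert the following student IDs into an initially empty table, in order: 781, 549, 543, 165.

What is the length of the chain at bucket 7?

3

781 → bucket 7
549 → bucket 7 (collision)
543 → bucket 5
165 → bucket 7 (collision)
Final buckets:
0: ∅
1: ∅
2: ∅
3: ∅
4: ∅
5: 543
6: ∅
7: 781 -> 549 -> 165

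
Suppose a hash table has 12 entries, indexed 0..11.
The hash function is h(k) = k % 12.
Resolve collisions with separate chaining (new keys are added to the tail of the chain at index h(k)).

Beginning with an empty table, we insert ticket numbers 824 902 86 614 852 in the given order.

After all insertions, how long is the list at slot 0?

Insert 824: h=8, bucket 8 empty -> new chain.
Insert 902: h=2, bucket 2 empty -> new chain.
Insert 86: h=2, bucket 2 nonempty -> append to chain.
Insert 614: h=2, bucket 2 nonempty -> append to chain.
Insert 852: h=0, bucket 0 empty -> new chain.
Final buckets:
0: 852
1: _
2: 902 -> 86 -> 614
3: _
4: _
5: _
6: _
7: _
8: 824
9: _
10: _
11: _

1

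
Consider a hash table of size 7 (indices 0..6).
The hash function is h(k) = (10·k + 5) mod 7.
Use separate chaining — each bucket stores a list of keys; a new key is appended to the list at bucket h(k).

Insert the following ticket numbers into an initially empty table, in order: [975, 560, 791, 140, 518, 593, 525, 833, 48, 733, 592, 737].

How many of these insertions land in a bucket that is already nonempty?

Insert 975: h=4, bucket 4 empty -> new chain.
Insert 560: h=5, bucket 5 empty -> new chain.
Insert 791: h=5, bucket 5 nonempty -> append to chain.
Insert 140: h=5, bucket 5 nonempty -> append to chain.
Insert 518: h=5, bucket 5 nonempty -> append to chain.
Insert 593: h=6, bucket 6 empty -> new chain.
Insert 525: h=5, bucket 5 nonempty -> append to chain.
Insert 833: h=5, bucket 5 nonempty -> append to chain.
Insert 48: h=2, bucket 2 empty -> new chain.
Insert 733: h=6, bucket 6 nonempty -> append to chain.
Insert 592: h=3, bucket 3 empty -> new chain.
Insert 737: h=4, bucket 4 nonempty -> append to chain.
Final buckets:
0: —
1: —
2: 48
3: 592
4: 975 -> 737
5: 560 -> 791 -> 140 -> 518 -> 525 -> 833
6: 593 -> 733

7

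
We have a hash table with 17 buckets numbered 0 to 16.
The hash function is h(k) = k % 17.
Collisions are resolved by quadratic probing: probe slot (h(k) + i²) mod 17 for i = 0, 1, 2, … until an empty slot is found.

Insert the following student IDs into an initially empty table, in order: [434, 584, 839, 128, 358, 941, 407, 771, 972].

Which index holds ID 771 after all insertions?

5

434 hashes to 9; slot 9 is free => place at 9.
584 hashes to 6; slot 6 is free => place at 6.
839 hashes to 6; 6 taken => place at 7.
128 hashes to 9; 9 taken => place at 10.
358 hashes to 1; slot 1 is free => place at 1.
941 hashes to 6; 6,7,10 taken => place at 15.
407 hashes to 16; slot 16 is free => place at 16.
771 hashes to 6; 6,7,10,15 taken => place at 5.
972 hashes to 3; slot 3 is free => place at 3.
Table: [., 358, ., 972, ., 771, 584, 839, ., 434, 128, ., ., ., ., 941, 407]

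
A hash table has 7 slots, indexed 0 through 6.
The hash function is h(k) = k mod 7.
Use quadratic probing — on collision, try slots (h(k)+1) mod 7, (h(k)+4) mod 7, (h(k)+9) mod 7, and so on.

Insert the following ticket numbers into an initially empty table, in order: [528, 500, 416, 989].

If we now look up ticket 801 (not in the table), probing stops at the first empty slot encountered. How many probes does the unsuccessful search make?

4

Insert 528: h=3, slot 3 empty -> index 3.
Insert 500: h=3, slot 3 occupied -> index 4.
Insert 416: h=3, slots 3,4 occupied -> index 0.
Insert 989: h=2, slot 2 empty -> index 2.
Table: [416, -, 989, 528, 500, -, -]
Lookup 801: h=3, probe 3,4,0,5 → slot 5 empty, not found.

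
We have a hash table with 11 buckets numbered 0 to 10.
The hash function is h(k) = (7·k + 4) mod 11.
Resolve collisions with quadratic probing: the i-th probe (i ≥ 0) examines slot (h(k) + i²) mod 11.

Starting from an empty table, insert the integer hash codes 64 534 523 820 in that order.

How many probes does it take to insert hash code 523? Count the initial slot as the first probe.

2

Insert 64: h=1, slot 1 empty => index 1.
Insert 534: h=2, slot 2 empty => index 2.
Insert 523: h=2, slot 2 occupied => index 3.
Insert 820: h=2, slots 2,3 occupied => index 6.
Table: [_, 64, 534, 523, _, _, 820, _, _, _, _]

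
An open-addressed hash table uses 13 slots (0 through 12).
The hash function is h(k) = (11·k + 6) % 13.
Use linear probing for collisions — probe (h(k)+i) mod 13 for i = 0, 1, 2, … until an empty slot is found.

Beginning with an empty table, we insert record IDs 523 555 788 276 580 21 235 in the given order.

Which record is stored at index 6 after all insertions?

Insert 523: h=0, slot 0 empty → index 0.
Insert 555: h=1, slot 1 empty → index 1.
Insert 788: h=3, slot 3 empty → index 3.
Insert 276: h=0, slots 0,1 occupied → index 2.
Insert 580: h=3, slot 3 occupied → index 4.
Insert 21: h=3, slots 3,4 occupied → index 5.
Insert 235: h=4, slots 4,5 occupied → index 6.
Table: [523, 555, 276, 788, 580, 21, 235, —, —, —, —, —, —]

235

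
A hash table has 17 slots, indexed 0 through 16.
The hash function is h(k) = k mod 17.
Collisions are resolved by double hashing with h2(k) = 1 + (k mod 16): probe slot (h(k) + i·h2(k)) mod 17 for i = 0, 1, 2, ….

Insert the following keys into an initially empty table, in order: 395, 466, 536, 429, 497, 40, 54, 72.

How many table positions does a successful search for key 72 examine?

395 hashes to 4; slot 4 is free -> place at 4.
466 hashes to 7; slot 7 is free -> place at 7.
536 hashes to 9; slot 9 is free -> place at 9.
429 hashes to 4, h2=14; 4 taken -> place at 1.
497 hashes to 4, h2=2; 4 taken -> place at 6.
40 hashes to 6, h2=9; 6 taken -> place at 15.
54 hashes to 3; slot 3 is free -> place at 3.
72 hashes to 4, h2=9; 4 taken -> place at 13.
Table: [_, 429, _, 54, 395, _, 497, 466, _, 536, _, _, _, 72, _, 40, _]
Lookup 72: h=4, h2=9, probe 4,13 → found at 13.

2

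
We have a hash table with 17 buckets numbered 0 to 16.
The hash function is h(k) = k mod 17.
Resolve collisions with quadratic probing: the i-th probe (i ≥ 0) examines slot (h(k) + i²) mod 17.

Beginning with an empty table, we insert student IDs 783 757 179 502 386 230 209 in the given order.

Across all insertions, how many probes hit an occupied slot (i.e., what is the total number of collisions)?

7

783: h=1 => slot 1
757: h=9 => slot 9
179: h=9, probe 9,10 => slot 10
502: h=9, probe 9,10,13 => slot 13
386: h=12 => slot 12
230: h=9, probe 9,10,13,1,8 => slot 8
209: h=5 => slot 5
Table: [., 783, ., ., ., 209, ., ., 230, 757, 179, ., 386, 502, ., ., .]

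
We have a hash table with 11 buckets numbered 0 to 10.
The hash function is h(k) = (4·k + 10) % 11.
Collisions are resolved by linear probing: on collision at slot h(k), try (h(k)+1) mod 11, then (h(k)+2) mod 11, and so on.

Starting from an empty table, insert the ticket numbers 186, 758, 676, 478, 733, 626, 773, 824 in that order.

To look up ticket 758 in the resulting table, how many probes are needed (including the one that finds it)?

2

186 hashes to 6; slot 6 is free → place at 6.
758 hashes to 6; 6 taken → place at 7.
676 hashes to 8; slot 8 is free → place at 8.
478 hashes to 8; 8 taken → place at 9.
733 hashes to 5; slot 5 is free → place at 5.
626 hashes to 6; 6,7,8,9 taken → place at 10.
773 hashes to 0; slot 0 is free → place at 0.
824 hashes to 6; 6,7,8,9,10,0 taken → place at 1.
Table: [773, 824, —, —, —, 733, 186, 758, 676, 478, 626]
Lookup 758: h=6, probe 6,7 → found at 7.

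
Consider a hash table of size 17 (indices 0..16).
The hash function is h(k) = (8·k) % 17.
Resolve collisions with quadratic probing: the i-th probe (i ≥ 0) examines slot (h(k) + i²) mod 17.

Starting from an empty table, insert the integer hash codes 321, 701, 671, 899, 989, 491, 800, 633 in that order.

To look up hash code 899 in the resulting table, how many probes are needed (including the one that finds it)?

2

321: h=1 => slot 1
701: h=15 => slot 15
671: h=13 => slot 13
899: h=1, probe 1,2 => slot 2
989: h=7 => slot 7
491: h=1, probe 1,2,5 => slot 5
800: h=8 => slot 8
633: h=15, probe 15,16 => slot 16
Table: [-, 321, 899, -, -, 491, -, 989, 800, -, -, -, -, 671, -, 701, 633]
Lookup 899: h=1, probe 1,2 → found at 2.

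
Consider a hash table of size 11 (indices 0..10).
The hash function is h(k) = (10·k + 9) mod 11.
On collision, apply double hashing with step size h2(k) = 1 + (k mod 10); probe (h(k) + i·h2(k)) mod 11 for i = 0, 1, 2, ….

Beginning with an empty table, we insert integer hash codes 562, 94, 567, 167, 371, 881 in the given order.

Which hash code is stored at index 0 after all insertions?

562: h=8 → slot 8
94: h=3 → slot 3
567: h=3, h2=8, probe 3,0 → slot 0
167: h=7 → slot 7
371: h=1 → slot 1
881: h=8, h2=2, probe 8,10 → slot 10
Table: [567, 371, -, 94, -, -, -, 167, 562, -, 881]

567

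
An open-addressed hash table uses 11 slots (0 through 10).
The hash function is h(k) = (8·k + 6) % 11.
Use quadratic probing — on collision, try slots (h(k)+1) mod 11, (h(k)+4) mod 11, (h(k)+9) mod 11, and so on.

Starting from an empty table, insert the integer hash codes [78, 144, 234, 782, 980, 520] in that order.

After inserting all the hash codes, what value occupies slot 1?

980

78: h=3 -> slot 3
144: h=3, probe 3,4 -> slot 4
234: h=8 -> slot 8
782: h=3, probe 3,4,7 -> slot 7
980: h=3, probe 3,4,7,1 -> slot 1
520: h=8, probe 8,9 -> slot 9
Table: [., 980, ., 78, 144, ., ., 782, 234, 520, .]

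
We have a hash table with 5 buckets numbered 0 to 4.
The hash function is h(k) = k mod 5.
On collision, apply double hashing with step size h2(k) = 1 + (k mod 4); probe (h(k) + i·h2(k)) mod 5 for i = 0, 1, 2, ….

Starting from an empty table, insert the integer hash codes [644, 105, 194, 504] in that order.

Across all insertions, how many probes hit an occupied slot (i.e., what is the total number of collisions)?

3

Insert 644: h=4, slot 4 empty => index 4.
Insert 105: h=0, slot 0 empty => index 0.
Insert 194: h=4, h2=3, slot 4 occupied => index 2.
Insert 504: h=4, h2=1, slots 4,0 occupied => index 1.
Table: [105, 504, 194, ∅, 644]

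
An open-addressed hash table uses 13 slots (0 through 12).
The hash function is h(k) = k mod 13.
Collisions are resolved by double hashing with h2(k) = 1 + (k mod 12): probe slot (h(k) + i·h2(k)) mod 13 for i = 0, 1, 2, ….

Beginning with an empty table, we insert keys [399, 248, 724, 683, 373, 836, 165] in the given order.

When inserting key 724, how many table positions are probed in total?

399 hashes to 9; slot 9 is free => place at 9.
248 hashes to 1; slot 1 is free => place at 1.
724 hashes to 9, h2=5; 9,1 taken => place at 6.
683 hashes to 7; slot 7 is free => place at 7.
373 hashes to 9, h2=2; 9 taken => place at 11.
836 hashes to 4; slot 4 is free => place at 4.
165 hashes to 9, h2=10; 9,6 taken => place at 3.
Table: [-, 248, -, 165, 836, -, 724, 683, -, 399, -, 373, -]

3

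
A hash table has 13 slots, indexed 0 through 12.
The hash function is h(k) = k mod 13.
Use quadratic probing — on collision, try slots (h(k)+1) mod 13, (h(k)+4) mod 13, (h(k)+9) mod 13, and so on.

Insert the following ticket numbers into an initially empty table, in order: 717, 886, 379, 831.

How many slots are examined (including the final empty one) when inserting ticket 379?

3

717: h=2 → slot 2
886: h=2, probe 2,3 → slot 3
379: h=2, probe 2,3,6 → slot 6
831: h=12 → slot 12
Table: [—, —, 717, 886, —, —, 379, —, —, —, —, —, 831]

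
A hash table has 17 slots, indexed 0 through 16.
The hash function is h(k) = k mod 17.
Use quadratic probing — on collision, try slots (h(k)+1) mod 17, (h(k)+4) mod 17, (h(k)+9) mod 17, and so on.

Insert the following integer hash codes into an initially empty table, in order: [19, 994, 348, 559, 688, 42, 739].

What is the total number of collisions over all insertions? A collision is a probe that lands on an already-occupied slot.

10

19: h=2 → slot 2
994: h=8 → slot 8
348: h=8, probe 8,9 → slot 9
559: h=15 → slot 15
688: h=8, probe 8,9,12 → slot 12
42: h=8, probe 8,9,12,0 → slot 0
739: h=8, probe 8,9,12,0,7 → slot 7
Table: [42, ., 19, ., ., ., ., 739, 994, 348, ., ., 688, ., ., 559, .]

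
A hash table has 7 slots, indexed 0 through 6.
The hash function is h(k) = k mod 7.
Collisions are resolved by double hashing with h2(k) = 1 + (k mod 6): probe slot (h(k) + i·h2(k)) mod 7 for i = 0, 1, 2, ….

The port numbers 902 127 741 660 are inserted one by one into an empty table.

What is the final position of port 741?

902: h=6 -> slot 6
127: h=1 -> slot 1
741: h=6, h2=4, probe 6,3 -> slot 3
660: h=2 -> slot 2
Table: [_, 127, 660, 741, _, _, 902]

3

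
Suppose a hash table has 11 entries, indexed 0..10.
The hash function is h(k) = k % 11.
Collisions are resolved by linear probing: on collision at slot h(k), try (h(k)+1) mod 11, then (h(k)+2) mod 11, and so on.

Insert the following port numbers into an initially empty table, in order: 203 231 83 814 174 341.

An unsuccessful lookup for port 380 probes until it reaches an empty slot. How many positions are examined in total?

2

203: h=5 -> slot 5
231: h=0 -> slot 0
83: h=6 -> slot 6
814: h=0, probe 0,1 -> slot 1
174: h=9 -> slot 9
341: h=0, probe 0,1,2 -> slot 2
Table: [231, 814, 341, -, -, 203, 83, -, -, 174, -]
Lookup 380: h=6, probe 6,7 → slot 7 empty, not found.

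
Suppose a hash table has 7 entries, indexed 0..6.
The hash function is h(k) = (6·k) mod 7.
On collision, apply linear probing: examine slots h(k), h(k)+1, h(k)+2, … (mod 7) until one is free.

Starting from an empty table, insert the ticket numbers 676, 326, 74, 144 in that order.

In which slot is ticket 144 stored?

Insert 676: h=3, slot 3 empty -> index 3.
Insert 326: h=3, slot 3 occupied -> index 4.
Insert 74: h=3, slots 3,4 occupied -> index 5.
Insert 144: h=3, slots 3,4,5 occupied -> index 6.
Table: [_, _, _, 676, 326, 74, 144]

6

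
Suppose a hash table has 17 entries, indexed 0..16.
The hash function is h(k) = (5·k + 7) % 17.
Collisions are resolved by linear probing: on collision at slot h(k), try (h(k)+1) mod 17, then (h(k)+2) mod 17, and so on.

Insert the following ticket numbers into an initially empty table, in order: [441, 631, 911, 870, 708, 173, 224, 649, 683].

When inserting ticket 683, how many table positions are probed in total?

6

441: h=2 -> slot 2
631: h=0 -> slot 0
911: h=6 -> slot 6
870: h=5 -> slot 5
708: h=11 -> slot 11
173: h=5, probe 5,6,7 -> slot 7
224: h=5, probe 5,6,7,8 -> slot 8
649: h=5, probe 5,6,7,8,9 -> slot 9
683: h=5, probe 5,6,7,8,9,10 -> slot 10
Table: [631, _, 441, _, _, 870, 911, 173, 224, 649, 683, 708, _, _, _, _, _]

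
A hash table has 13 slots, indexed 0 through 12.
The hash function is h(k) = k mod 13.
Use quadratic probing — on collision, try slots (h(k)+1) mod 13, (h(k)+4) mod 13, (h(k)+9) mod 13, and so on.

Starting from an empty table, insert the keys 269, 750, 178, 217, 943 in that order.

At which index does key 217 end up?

5

269 hashes to 9; slot 9 is free → place at 9.
750 hashes to 9; 9 taken → place at 10.
178 hashes to 9; 9,10 taken → place at 0.
217 hashes to 9; 9,10,0 taken → place at 5.
943 hashes to 7; slot 7 is free → place at 7.
Table: [178, ∅, ∅, ∅, ∅, 217, ∅, 943, ∅, 269, 750, ∅, ∅]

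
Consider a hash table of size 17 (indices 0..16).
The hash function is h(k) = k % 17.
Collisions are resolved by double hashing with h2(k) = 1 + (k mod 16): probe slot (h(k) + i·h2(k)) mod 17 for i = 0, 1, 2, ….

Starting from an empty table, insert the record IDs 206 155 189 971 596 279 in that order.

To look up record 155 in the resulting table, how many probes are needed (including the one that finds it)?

206 hashes to 2; slot 2 is free => place at 2.
155 hashes to 2, h2=12; 2 taken => place at 14.
189 hashes to 2, h2=14; 2 taken => place at 16.
971 hashes to 2, h2=12; 2,14 taken => place at 9.
596 hashes to 1; slot 1 is free => place at 1.
279 hashes to 7; slot 7 is free => place at 7.
Table: [∅, 596, 206, ∅, ∅, ∅, ∅, 279, ∅, 971, ∅, ∅, ∅, ∅, 155, ∅, 189]
Lookup 155: h=2, h2=12, probe 2,14 → found at 14.

2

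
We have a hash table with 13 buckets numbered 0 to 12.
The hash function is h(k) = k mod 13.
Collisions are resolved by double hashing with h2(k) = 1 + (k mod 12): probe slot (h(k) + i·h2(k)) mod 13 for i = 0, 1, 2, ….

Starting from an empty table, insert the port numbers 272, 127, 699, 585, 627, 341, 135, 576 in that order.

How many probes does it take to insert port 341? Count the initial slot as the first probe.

2

Insert 272: h=12, slot 12 empty -> index 12.
Insert 127: h=10, slot 10 empty -> index 10.
Insert 699: h=10, h2=4, slot 10 occupied -> index 1.
Insert 585: h=0, slot 0 empty -> index 0.
Insert 627: h=3, slot 3 empty -> index 3.
Insert 341: h=3, h2=6, slot 3 occupied -> index 9.
Insert 135: h=5, slot 5 empty -> index 5.
Insert 576: h=4, slot 4 empty -> index 4.
Table: [585, 699, ., 627, 576, 135, ., ., ., 341, 127, ., 272]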